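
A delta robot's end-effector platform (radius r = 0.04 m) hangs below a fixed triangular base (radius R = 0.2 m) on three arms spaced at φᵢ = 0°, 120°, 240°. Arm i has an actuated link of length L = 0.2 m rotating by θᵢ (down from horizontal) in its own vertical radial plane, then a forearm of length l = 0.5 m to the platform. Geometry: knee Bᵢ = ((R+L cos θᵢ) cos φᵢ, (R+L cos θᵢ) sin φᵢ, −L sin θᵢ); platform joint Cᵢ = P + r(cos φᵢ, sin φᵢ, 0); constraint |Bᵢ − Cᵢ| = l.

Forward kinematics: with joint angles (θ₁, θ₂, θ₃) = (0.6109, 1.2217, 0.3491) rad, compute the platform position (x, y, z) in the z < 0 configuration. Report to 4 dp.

(0.0444, -0.1625, -0.4962)

arm 1 at φ=0.0°: e+L cos θ1 = 0.3238;  centre 1 = (0.3238, 0.0000, -0.1147)
φ2=120.0°: virtual centre (-0.1142, 0.1978, -0.1879), radius l
arm 3 at φ=240.0°: e+L cos θ3 = 0.3479;  centre 3 = (-0.1740, -0.3013, -0.0684)
subtract pairs → two planes through P
[-0.8761 0.3956 -0.1464]·P = -0.0305;  [-0.9956 -0.6026 0.0926]·P = 0.0077
det = 0.9218;  x = 0.0167+-0.0560z,  y = -0.0403+0.2462z
quadratic in z: (1.0637)z²+(0.2440)z+(-0.1409)=0, √Δ=0.8117 → z ∈ {-0.4962, 0.2669}; z = -0.4962 (taking z<0)
x = 0.0444, y = -0.1625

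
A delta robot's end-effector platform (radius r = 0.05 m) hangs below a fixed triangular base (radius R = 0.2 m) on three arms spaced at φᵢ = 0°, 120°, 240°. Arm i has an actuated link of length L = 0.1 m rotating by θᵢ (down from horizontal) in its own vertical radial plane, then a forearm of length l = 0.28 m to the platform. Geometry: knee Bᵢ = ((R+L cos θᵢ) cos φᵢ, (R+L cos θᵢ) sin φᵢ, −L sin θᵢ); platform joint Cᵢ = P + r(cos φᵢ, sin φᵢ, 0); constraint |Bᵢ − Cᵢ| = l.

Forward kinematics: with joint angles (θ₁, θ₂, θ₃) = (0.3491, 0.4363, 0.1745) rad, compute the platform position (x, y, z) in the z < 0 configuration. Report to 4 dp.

(-0.0021, -0.0126, -0.1672)

φ1=0.0°: virtual centre (0.2440, 0.0000, -0.0342), radius l
S2 = (0.2406·cos120.0°, 0.2406·sin120.0°, -0.0423) = (-0.1203, 0.2084, -0.0423)
S3 = (0.2485·cos240.0°, 0.2485·sin240.0°, -0.0174) = (-0.1242, -0.2152, -0.0174)
|S₂|²−|S₁|² = -0.0010;  |S₃|²−|S₁|² = 0.0014
plane₁₂: -0.7286x+0.4168y+-0.0161z = -0.0010
Cramer: x(z) = -0.0002+0.0115z;  y(z) = -0.0028+0.0587z
quadratic in z: (1.0036)z²+(0.0625)z+(-0.0176)=0, √Δ=0.2730 → z ∈ {-0.1672, 0.1049}; z = -0.1672 (taking z<0)
x = -0.0021, y = -0.0126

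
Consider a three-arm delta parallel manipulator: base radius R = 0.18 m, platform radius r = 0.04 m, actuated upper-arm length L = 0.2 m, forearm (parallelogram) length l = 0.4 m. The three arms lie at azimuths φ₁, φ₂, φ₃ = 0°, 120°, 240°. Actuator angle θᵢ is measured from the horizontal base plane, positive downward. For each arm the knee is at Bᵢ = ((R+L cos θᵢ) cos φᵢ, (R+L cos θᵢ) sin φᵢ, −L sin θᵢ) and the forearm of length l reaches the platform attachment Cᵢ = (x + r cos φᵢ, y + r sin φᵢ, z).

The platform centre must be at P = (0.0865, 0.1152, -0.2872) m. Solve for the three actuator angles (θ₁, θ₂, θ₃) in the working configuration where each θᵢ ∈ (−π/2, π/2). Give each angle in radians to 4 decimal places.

θ₁ = 0.0001, θ₂ = 0.1741, θ₃ = 1.0472

φ1=0.0° → target in arm frame (0.0865, 0.1152)
  A=0.0535, B=-0.2872, C=(l²−L²−A²−y'²−z²)/(2L)=0.0535
  θ1 = atan2(B,A) + arccos(C/0.2921) = 0.0001
arm 2 (φ=120.0°): x'=0.0565, y'=-0.1325
  A=0.0835, B=-0.2872, C=(l²−L²−A²−y'²−z²)/(2L)=0.0325
  γ=atan2(-0.2872,0.0835)=-1.2879;  ψ=arccos(0.1086)=1.4620;  θ2=γ+ψ≈0.1741
arm 3 (φ=240.0°): x'=-0.1430, y'=0.0173
  e−x'=0.2830;  (l²−L²−(e−x')²−y'²−z²)/2L = -0.1072
  θ3 = atan2(B,A) + arccos(C/0.4032) = 1.0472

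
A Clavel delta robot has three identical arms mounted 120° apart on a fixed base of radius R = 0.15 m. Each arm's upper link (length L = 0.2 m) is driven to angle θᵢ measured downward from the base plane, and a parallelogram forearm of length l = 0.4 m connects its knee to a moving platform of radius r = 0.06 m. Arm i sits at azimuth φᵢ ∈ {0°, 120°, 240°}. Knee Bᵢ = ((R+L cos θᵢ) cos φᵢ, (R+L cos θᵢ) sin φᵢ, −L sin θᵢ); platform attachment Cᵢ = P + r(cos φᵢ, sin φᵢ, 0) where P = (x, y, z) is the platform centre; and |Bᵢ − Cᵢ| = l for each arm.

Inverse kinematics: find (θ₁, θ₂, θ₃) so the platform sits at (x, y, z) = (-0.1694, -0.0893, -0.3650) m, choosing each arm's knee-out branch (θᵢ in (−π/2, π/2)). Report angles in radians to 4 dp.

φ1=0.0° → target in arm frame (-0.1694, -0.0893)
  A cos θ + B sin θ = C:  0.2594·cos θ + -0.3650·sin θ = -0.2212
  √(A²+B²)=0.4478;  θ1 = -0.9529+2.0875 ≈ 1.1346
arm 2 (φ=120.0°): x'=0.0074, y'=0.1914
  A=0.0826, B=-0.3650, C=(l²−L²−A²−y'²−z²)/(2L)=-0.1417
  √(A²+B²)=0.3742;  θ2 = -1.3481+1.9590 ≈ 0.6109
φ3=240.0° → target in arm frame (0.1620, -0.1021)
  A cos θ + B sin θ = C:  -0.0720·cos θ + -0.3650·sin θ = -0.0721
  √(A²+B²)=0.3720;  θ3 = -1.7657+1.7658 ≈ 0.0001

θ₁ = 1.1346, θ₂ = 0.6109, θ₃ = 0.0001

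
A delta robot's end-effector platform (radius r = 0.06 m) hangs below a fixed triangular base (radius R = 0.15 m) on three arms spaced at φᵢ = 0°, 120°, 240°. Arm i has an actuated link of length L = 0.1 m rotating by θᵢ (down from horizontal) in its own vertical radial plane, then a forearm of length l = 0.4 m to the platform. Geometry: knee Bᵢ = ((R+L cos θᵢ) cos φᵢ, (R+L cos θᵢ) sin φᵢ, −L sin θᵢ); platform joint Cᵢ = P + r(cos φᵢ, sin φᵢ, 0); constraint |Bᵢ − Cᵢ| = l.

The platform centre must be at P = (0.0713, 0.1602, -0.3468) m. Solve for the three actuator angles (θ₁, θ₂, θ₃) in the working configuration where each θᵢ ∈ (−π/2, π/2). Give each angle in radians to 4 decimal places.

rotate P by −φ1: (0.0713, 0.1602, -0.3468)
  e−x'=0.0187;  (l²−L²−(e−x')²−y'²−z²)/2L = 0.0186
  √(A²+B²)=0.3473;  θ1 = -1.5169+1.5173 ≈ 0.0003
arm 2 (φ=120.0°): x'=0.1031, y'=-0.1418
  e−x'=-0.0131;  (l²−L²−(e−x')²−y'²−z²)/2L = 0.0472
  γ=atan2(-0.3468,-0.0131)=-1.6085;  ψ=arccos(0.1360)=1.4344;  θ2=γ+ψ≈-0.1741
arm 3 (φ=240.0°): x'=-0.1744, y'=-0.0184
  A cos θ + B sin θ = C:  0.2644·cos θ + -0.3468·sin θ = -0.2025
  γ=atan2(-0.3468,0.2644)=-0.9194;  ψ=arccos(-0.4644)=2.0538;  θ3=γ+ψ≈1.1344

θ₁ = 0.0003, θ₂ = -0.1741, θ₃ = 1.1344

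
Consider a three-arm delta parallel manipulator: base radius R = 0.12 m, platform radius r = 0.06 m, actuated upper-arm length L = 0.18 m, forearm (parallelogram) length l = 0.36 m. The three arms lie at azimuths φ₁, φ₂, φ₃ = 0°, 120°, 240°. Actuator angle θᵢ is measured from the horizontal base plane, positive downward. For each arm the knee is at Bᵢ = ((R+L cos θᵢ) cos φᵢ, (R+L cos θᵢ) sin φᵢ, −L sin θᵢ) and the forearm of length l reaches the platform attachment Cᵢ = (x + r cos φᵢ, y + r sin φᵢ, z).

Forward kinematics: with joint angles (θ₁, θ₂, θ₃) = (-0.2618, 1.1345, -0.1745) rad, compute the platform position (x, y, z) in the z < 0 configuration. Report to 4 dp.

(0.1158, -0.1817, -0.2409)

φ1=0.0°: virtual centre (0.2339, 0.0000, 0.0466), radius l
φ2=120.0°: virtual centre (-0.0680, 0.1178, -0.1631), radius l
φ3=240.0°: virtual centre (-0.1186, -0.2055, 0.0313), radius l
subtract pairs → two planes through P
[-0.6038 0.2357 -0.4195]·P = -0.0117;  [-0.7050 -0.4110 -0.0307]·P = 0.0004
Cramer: x(z) = 0.0114-0.4335z;  y(z) = -0.0206+0.6691z
into |P−O₁|² = l²: 1.6356z² + 0.0722z + -0.0775 = 0;  Δ = 0.5124;  z = -0.2409 or 0.1968 → z<0 root = -0.2409
x = 0.1158, y = -0.1817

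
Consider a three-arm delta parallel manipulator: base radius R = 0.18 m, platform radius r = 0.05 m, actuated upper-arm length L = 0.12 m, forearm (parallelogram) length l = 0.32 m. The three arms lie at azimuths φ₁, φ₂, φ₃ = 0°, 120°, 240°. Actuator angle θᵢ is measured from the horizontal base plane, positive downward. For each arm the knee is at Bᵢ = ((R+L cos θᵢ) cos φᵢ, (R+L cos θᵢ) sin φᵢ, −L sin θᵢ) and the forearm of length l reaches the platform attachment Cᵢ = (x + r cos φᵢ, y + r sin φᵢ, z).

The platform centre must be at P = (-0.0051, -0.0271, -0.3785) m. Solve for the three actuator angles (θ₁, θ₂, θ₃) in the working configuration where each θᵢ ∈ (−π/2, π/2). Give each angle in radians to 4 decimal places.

θ₁ = 1.2214, θ₂ = 1.3089, θ₃ = 1.0467

rotate P by −φ1: (-0.0051, -0.0271, -0.3785)
  e−x'=0.1351;  (l²−L²−(e−x')²−y'²−z²)/2L = -0.3094
  θ1 = atan2(B,A) + arccos(C/0.4019) = 1.2214
arm 2 (φ=120.0°): x'=-0.0209, y'=0.0180
  A cos θ + B sin θ = C:  0.1509·cos θ + -0.3785·sin θ = -0.3265
  γ=atan2(-0.3785,0.1509)=-1.1914;  ψ=arccos(-0.8013)=2.5002;  θ2=γ+ψ≈1.3089
rotate P by −φ3: (0.0260, 0.0091, -0.3785)
  A=0.1040, B=-0.3785, C=(l²−L²−A²−y'²−z²)/(2L)=-0.2757
  √(A²+B²)=0.3925;  θ3 = -1.3027+2.3494 ≈ 1.0467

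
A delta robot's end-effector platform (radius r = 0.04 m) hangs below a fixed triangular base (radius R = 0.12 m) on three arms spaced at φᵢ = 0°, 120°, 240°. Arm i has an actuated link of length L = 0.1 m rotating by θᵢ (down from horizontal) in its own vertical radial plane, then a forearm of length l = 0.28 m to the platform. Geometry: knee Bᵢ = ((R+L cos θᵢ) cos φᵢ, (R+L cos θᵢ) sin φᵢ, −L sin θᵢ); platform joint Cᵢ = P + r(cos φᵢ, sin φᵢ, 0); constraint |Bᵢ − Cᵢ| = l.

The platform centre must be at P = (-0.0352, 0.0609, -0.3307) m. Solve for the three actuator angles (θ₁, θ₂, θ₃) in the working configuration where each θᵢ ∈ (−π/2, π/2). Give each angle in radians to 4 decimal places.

θ₁ = 1.3095, θ₂ = 0.6985, θ₃ = 1.3092

arm 1 (φ=0.0°): x'=-0.0352, y'=0.0609
  e−x'=0.1152;  (l²−L²−(e−x')²−y'²−z²)/2L = -0.2897
  γ=atan2(-0.3307,0.1152)=-1.2356;  ψ=arccos(-0.8273)=2.5451;  θ1=γ+ψ≈1.3095
rotate P by −φ2: (0.0703, 0.0000, -0.3307)
  A cos θ + B sin θ = C:  0.0097·cos θ + -0.3307·sin θ = -0.2053
  θ2 = atan2(B,A) + arccos(C/0.3308) = 0.6985
arm 3 (φ=240.0°): x'=-0.0351, y'=-0.0609
  A=0.1151, B=-0.3307, C=(l²−L²−A²−y'²−z²)/(2L)=-0.2897
  θ3 = atan2(B,A) + arccos(C/0.3502) = 1.3092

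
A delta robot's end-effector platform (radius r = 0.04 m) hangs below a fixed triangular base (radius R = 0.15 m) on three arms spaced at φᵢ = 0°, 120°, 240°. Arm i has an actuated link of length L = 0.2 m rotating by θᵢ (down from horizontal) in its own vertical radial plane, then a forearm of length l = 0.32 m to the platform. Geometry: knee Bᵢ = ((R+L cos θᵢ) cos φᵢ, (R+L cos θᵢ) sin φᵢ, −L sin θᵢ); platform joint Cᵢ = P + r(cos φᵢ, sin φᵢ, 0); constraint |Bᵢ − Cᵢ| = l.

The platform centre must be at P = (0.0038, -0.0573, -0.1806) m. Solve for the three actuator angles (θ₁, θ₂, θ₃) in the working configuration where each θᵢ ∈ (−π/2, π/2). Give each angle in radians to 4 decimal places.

θ₁ = 0.3489, θ₂ = 0.6982, θ₃ = 0.0004

arm 1 (φ=0.0°): x'=0.0038, y'=-0.0573
  e−x'=0.1062;  (l²−L²−(e−x')²−y'²−z²)/2L = 0.0381
  γ=atan2(-0.1806,0.1062)=-1.0392;  ψ=arccos(0.1816)=1.3881;  θ1=γ+ψ≈0.3489
rotate P by −φ2: (-0.0515, 0.0254, -0.1806)
  e−x'=0.1615;  (l²−L²−(e−x')²−y'²−z²)/2L = 0.0076
  √(A²+B²)=0.2423;  θ2 = -0.8411+1.5393 ≈ 0.6982
rotate P by −φ3: (0.0477, 0.0319, -0.1806)
  e−x'=0.0623;  (l²−L²−(e−x')²−y'²−z²)/2L = 0.0622
  γ=atan2(-0.1806,0.0623)=-1.2387;  ψ=arccos(0.3257)=1.2391;  θ3=γ+ψ≈0.0004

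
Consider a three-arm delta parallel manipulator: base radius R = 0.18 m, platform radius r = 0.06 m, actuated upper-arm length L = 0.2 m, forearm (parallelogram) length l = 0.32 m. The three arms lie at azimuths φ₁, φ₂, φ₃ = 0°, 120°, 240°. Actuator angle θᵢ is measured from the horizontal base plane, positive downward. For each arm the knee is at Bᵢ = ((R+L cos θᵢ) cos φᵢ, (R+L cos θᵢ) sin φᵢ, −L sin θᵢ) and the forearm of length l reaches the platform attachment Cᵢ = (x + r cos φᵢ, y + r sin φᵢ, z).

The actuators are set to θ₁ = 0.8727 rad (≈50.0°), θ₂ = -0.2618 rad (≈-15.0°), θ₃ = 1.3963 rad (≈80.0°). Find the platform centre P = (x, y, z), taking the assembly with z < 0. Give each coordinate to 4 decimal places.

(-0.0096, 0.1781, -0.2168)

centre 1 = (0.2486·cos0.0°, 0.2486·sin0.0°, -0.1532) = (0.2486, 0.0000, -0.1532)
arm 2 at φ=120.0°: (R−r)+L cos θ2 = 0.3132;  centre 2 = (-0.1566, 0.2712, 0.0518)
centre 3 = (0.1547·cos240.0°, 0.1547·sin240.0°, -0.1970) = (-0.0774, -0.1340, -0.1970)
subtract pairs → two planes through P
plane₁₂: -0.8103x+0.5425y+0.4100z = 0.0155
Cramer: x(z) = 0.0141+0.1093z;  y(z) = 0.0497-0.5924z
quadratic in z: (1.3629)z²+(0.1963)z+(-0.0215)=0, √Δ=0.3946 → z ∈ {-0.2168, 0.0728}; z = -0.2168 (taking z<0)
x = -0.0096, y = 0.1781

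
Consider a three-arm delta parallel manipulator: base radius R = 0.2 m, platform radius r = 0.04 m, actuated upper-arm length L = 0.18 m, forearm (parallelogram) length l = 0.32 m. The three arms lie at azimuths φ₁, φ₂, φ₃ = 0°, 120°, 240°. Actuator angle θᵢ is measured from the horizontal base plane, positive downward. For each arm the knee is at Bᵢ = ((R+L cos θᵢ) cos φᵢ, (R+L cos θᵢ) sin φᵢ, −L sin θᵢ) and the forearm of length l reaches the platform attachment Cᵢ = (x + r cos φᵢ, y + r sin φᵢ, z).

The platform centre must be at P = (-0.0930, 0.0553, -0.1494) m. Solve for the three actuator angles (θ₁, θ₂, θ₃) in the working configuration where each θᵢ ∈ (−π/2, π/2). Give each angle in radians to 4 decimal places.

θ₁ = 1.2217, θ₂ = -0.3488, θ₃ = 0.6982

rotate P by −φ1: (-0.0930, 0.0553, -0.1494)
  A=0.2530, B=-0.1494, C=(l²−L²−A²−y'²−z²)/(2L)=-0.0539
  √(A²+B²)=0.2938;  θ1 = -0.5334+1.7551 ≈ 1.2217
rotate P by −φ2: (0.0944, 0.0529, -0.1494)
  A=0.0656, B=-0.1494, C=(l²−L²−A²−y'²−z²)/(2L)=0.1127
  √(A²+B²)=0.1632;  θ2 = -1.1570+0.8082 ≈ -0.3488
rotate P by −φ3: (-0.0014, -0.1082, -0.1494)
  A=0.1614, B=-0.1494, C=(l²−L²−A²−y'²−z²)/(2L)=0.0276
  γ=atan2(-0.1494,0.1614)=-0.7468;  ψ=arccos(0.1254)=1.4451;  θ3=γ+ψ≈0.6982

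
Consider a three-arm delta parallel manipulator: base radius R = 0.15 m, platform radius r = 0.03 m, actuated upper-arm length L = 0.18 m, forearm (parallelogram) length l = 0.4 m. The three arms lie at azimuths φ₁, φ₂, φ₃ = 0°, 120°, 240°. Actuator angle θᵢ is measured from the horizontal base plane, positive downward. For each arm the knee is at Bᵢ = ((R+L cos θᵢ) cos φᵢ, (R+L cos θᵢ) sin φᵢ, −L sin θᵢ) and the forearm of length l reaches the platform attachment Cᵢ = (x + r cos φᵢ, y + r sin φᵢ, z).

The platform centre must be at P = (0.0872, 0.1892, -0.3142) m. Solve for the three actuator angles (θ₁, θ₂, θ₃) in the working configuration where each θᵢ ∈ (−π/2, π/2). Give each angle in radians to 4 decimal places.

arm 1 (φ=0.0°): x'=0.0872, y'=0.1892
  e−x'=0.0328;  (l²−L²−(e−x')²−y'²−z²)/2L = -0.0222
  θ1 = atan2(B,A) + arccos(C/0.3159) = 0.1744
arm 2 (φ=120.0°): x'=0.1203, y'=-0.1701
  A=-0.0003, B=-0.3142, C=(l²−L²−A²−y'²−z²)/(2L)=-0.0002
  √(A²+B²)=0.3142;  θ2 = -1.5716+1.5713 ≈ -0.0003
φ3=240.0° → target in arm frame (-0.2075, -0.0191)
  A cos θ + B sin θ = C:  0.3275·cos θ + -0.3142·sin θ = -0.2186
  γ=atan2(-0.3142,0.3275)=-0.7647;  ψ=arccos(-0.4818)=2.0735;  θ3=γ+ψ≈1.3087

θ₁ = 0.1744, θ₂ = -0.0003, θ₃ = 1.3087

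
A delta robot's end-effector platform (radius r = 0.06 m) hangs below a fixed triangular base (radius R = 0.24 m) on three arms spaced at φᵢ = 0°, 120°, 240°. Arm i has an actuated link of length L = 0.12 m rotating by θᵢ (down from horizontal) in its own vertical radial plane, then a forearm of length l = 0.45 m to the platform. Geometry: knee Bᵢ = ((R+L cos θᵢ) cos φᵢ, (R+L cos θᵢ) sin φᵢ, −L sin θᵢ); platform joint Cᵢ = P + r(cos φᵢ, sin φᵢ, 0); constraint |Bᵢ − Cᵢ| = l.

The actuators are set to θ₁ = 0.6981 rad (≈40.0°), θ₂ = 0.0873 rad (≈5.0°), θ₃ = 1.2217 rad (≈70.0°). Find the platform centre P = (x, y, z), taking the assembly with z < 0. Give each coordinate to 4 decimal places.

φ1=0.0°: virtual centre (0.2719, 0.0000, -0.0771), radius l
arm 2 at φ=120.0°: (R−r)+L cos θ2 = 0.2995;  centre 2 = (-0.1498, 0.2594, -0.0105)
φ3=240.0°: virtual centre (-0.1105, -0.1914, -0.1128), radius l
|centre ₂|²−|centre ₁|² = 0.0099;  |centre ₃|²−|centre ₁|² = -0.0183
plane₁₂: -0.8434x+0.5188y+0.1333z = 0.0099
Cramer: x(z) = 0.0079+0.0196z;  y(z) = 0.0320-0.2252z
quadratic in z: (1.0511)z²+(0.1295)z+(-0.1258)=0, √Δ=0.7388 → z ∈ {-0.4130, 0.2898}; z = -0.4130 (taking z<0)
x = -0.0002, y = 0.1250

(-0.0002, 0.1250, -0.4130)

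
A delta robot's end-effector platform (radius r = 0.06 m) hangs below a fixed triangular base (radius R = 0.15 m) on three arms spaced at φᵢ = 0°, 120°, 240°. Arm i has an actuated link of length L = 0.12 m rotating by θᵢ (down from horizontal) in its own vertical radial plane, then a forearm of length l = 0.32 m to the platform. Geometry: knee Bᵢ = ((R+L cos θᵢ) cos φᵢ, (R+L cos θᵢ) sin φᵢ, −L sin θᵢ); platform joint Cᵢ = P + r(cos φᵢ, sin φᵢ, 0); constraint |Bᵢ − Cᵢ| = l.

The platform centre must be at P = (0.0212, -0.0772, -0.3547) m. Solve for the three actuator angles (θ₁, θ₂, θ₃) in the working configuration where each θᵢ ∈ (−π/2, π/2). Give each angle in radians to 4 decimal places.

arm 1 (φ=0.0°): x'=0.0212, y'=-0.0772
  A cos θ + B sin θ = C:  0.0688·cos θ + -0.3547·sin θ = -0.2021
  γ=atan2(-0.3547,0.0688)=-1.3792;  ψ=arccos(-0.5594)=2.1644;  θ1=γ+ψ≈0.7852
φ2=120.0° → target in arm frame (-0.0775, 0.0202)
  A=0.1675, B=-0.3547, C=(l²−L²−A²−y'²−z²)/(2L)=-0.2761
  √(A²+B²)=0.3922;  θ2 = -1.1297+2.3517 ≈ 1.2220
rotate P by −φ3: (0.0563, 0.0570, -0.3547)
  A cos θ + B sin θ = C:  0.0337·cos θ + -0.3547·sin θ = -0.1758
  √(A²+B²)=0.3563;  θ3 = -1.4760+2.0868 ≈ 0.6109

θ₁ = 0.7852, θ₂ = 1.2220, θ₃ = 0.6109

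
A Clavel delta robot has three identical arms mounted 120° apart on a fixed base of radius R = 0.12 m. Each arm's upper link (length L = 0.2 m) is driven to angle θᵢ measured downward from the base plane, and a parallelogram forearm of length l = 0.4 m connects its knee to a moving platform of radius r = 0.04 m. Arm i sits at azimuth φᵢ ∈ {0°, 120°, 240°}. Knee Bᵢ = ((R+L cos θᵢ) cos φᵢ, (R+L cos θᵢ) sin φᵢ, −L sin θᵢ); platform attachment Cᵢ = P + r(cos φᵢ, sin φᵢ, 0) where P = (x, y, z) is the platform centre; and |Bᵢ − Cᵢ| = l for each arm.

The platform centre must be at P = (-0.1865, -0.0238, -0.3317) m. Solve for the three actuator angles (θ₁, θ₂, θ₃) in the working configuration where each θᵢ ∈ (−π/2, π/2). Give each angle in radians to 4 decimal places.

θ₁ = 1.0473, θ₂ = 0.1746, θ₃ = 0.0001

arm 1 (φ=0.0°): x'=-0.1865, y'=-0.0238
  A cos θ + B sin θ = C:  0.2665·cos θ + -0.3317·sin θ = -0.1540
  θ1 = atan2(B,A) + arccos(C/0.4255) = 1.0473
rotate P by −φ2: (0.0726, 0.1734, -0.3317)
  A=0.0074, B=-0.3317, C=(l²−L²−A²−y'²−z²)/(2L)=-0.0504
  √(A²+B²)=0.3318;  θ2 = -1.5486+1.7232 ≈ 0.1746
φ3=240.0° → target in arm frame (0.1139, -0.1496)
  A=-0.0339, B=-0.3317, C=(l²−L²−A²−y'²−z²)/(2L)=-0.0339
  γ=atan2(-0.3317,-0.0339)=-1.6725;  ψ=arccos(-0.1016)=1.6726;  θ3=γ+ψ≈0.0001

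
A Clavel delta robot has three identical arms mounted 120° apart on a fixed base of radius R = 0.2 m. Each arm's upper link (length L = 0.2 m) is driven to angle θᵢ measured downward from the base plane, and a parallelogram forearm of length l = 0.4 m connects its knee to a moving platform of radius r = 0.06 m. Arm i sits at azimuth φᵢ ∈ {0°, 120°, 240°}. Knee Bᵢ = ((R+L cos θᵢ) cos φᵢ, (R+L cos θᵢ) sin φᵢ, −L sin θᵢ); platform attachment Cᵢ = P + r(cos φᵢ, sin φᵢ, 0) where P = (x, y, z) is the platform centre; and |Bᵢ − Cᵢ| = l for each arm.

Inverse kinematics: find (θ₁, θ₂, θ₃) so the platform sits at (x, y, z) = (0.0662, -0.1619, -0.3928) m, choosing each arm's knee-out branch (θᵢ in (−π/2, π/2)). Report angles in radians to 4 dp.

θ₁ = 0.6109, θ₂ = 1.3965, θ₃ = 0.4364

arm 1 (φ=0.0°): x'=0.0662, y'=-0.1619
  A cos θ + B sin θ = C:  0.0738·cos θ + -0.3928·sin θ = -0.1649
  θ1 = atan2(B,A) + arccos(C/0.3997) = 0.6109
rotate P by −φ2: (-0.1733, 0.0236, -0.3928)
  A=0.3133, B=-0.3928, C=(l²−L²−A²−y'²−z²)/(2L)=-0.3325
  γ=atan2(-0.3928,0.3133)=-0.8975;  ψ=arccos(-0.6618)=2.2940;  θ2=γ+ψ≈1.3965
arm 3 (φ=240.0°): x'=0.1071, y'=0.1383
  A cos θ + B sin θ = C:  0.0329·cos θ + -0.3928·sin θ = -0.1362
  θ3 = atan2(B,A) + arccos(C/0.3942) = 0.4364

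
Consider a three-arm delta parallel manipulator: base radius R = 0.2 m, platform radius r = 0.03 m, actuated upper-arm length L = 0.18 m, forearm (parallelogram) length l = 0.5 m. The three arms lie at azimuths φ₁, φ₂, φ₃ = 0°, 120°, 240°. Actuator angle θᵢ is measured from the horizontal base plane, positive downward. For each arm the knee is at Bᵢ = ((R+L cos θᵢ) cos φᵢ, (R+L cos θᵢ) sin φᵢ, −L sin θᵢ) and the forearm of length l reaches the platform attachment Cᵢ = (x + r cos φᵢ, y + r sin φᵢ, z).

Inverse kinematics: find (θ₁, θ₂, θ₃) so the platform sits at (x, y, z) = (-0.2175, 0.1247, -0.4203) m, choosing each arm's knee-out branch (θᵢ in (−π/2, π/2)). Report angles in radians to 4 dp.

arm 1 (φ=0.0°): x'=-0.2175, y'=0.1247
  A cos θ + B sin θ = C:  0.3875·cos θ + -0.4203·sin θ = -0.3466
  γ=atan2(-0.4203,0.3875)=-0.8260;  ψ=arccos(-0.6062)=2.2221;  θ1=γ+ψ≈1.3961
φ2=120.0° → target in arm frame (0.2167, 0.1260)
  e−x'=-0.0467;  (l²−L²−(e−x')²−y'²−z²)/2L = 0.0636
  θ2 = atan2(B,A) + arccos(C/0.4229) = -0.2616
φ3=240.0° → target in arm frame (0.0008, -0.2507)
  e−x'=0.1692;  (l²−L²−(e−x')²−y'²−z²)/2L = -0.1404
  √(A²+B²)=0.4531;  θ3 = -1.1880+1.8859 ≈ 0.6979

θ₁ = 1.3961, θ₂ = -0.2616, θ₃ = 0.6979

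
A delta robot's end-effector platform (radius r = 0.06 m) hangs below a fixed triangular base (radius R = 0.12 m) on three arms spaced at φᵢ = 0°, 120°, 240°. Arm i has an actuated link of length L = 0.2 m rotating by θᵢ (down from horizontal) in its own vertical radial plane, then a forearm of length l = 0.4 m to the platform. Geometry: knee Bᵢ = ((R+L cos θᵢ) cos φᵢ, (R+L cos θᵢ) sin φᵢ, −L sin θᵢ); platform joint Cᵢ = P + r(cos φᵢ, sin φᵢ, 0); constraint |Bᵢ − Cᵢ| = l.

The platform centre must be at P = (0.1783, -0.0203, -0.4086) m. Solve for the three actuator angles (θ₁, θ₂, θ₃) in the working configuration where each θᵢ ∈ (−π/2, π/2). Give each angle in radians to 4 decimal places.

θ₁ = 0.0871, θ₂ = 0.9595, θ₃ = 0.8725

rotate P by −φ1: (0.1783, -0.0203, -0.4086)
  A cos θ + B sin θ = C:  -0.1183·cos θ + -0.4086·sin θ = -0.1534
  √(A²+B²)=0.4254;  θ1 = -1.8526+1.9397 ≈ 0.0871
rotate P by −φ2: (-0.1067, -0.1443, -0.4086)
  A cos θ + B sin θ = C:  0.1667·cos θ + -0.4086·sin θ = -0.2389
  √(A²+B²)=0.4413;  θ2 = -1.1834+2.1429 ≈ 0.9595
φ3=240.0° → target in arm frame (-0.0716, 0.1646)
  e−x'=0.1316;  (l²−L²−(e−x')²−y'²−z²)/2L = -0.2284
  √(A²+B²)=0.4293;  θ3 = -1.2593+2.1317 ≈ 0.8725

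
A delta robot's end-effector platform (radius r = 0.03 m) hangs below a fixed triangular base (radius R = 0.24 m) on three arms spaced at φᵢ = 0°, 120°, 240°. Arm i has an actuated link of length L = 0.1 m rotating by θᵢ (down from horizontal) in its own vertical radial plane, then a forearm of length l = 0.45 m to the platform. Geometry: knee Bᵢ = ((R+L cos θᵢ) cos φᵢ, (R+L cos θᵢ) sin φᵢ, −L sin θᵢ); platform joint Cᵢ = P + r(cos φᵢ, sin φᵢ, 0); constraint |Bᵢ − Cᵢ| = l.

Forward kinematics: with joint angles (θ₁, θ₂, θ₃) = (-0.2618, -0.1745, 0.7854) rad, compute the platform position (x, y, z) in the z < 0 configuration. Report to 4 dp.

φ1=0.0°: virtual centre (0.3066, 0.0000, 0.0259), radius l
arm 2 at φ=120.0°: (R−r)+L cos θ2 = 0.3085;  S2 = (-0.1542, 0.2672, 0.0174)
φ3=240.0°: virtual centre (-0.1404, -0.2431, -0.0707), radius l
subtract pairs → two planes through P
[-0.9217 0.5343 -0.0170]·P = 0.0008;  [-0.8939 -0.4862 -0.1932]·P = -0.0109
Cramer: x(z) = 0.0059-0.1205z;  y(z) = 0.0116-0.1759z
quadratic in z: (1.0454)z²+(0.0166)z+(-0.1113)=0, √Δ=0.6823 → z ∈ {-0.3343, 0.3184}; z = -0.3343 (taking z<0)
x = 0.0461, y = 0.0704

(0.0461, 0.0704, -0.3343)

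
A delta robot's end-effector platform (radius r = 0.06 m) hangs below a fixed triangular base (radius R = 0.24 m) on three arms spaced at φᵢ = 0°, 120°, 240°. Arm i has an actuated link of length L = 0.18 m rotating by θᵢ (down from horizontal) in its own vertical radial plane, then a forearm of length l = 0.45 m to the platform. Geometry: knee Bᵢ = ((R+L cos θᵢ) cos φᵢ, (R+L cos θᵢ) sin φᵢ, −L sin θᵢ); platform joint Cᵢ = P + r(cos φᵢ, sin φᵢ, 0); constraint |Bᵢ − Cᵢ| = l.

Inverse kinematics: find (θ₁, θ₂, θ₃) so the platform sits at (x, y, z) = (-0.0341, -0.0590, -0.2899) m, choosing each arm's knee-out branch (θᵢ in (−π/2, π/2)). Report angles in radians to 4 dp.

θ₁ = 0.3490, θ₂ = 0.3487, θ₃ = -0.3492

φ1=0.0° → target in arm frame (-0.0341, -0.0590)
  A=0.2141, B=-0.2899, C=(l²−L²−A²−y'²−z²)/(2L)=0.1021
  γ=atan2(-0.2899,0.2141)=-0.9347;  ψ=arccos(0.2832)=1.2837;  θ1=γ+ψ≈0.3490
φ2=120.0° → target in arm frame (-0.0340, 0.0590)
  A=0.2140, B=-0.2899, C=(l²−L²−A²−y'²−z²)/(2L)=0.1021
  γ=atan2(-0.2899,0.2140)=-0.9348;  ψ=arccos(0.2833)=1.2835;  θ2=γ+ψ≈0.3487
φ3=240.0° → target in arm frame (0.0681, 0.0000)
  A=0.1119, B=-0.2899, C=(l²−L²−A²−y'²−z²)/(2L)=0.2043
  γ=atan2(-0.2899,0.1119)=-1.2026;  ψ=arccos(0.6575)=0.8533;  θ3=γ+ψ≈-0.3492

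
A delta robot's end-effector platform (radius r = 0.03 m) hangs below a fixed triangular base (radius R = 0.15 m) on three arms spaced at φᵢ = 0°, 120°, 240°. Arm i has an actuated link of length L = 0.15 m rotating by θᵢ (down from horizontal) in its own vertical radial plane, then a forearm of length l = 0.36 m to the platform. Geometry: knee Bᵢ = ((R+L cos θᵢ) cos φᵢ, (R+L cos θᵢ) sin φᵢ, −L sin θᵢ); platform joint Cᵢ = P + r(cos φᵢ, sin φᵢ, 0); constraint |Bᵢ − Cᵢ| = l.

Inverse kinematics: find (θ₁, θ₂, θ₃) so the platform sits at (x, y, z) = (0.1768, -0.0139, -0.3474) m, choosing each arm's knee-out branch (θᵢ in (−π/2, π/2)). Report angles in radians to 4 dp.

φ1=0.0° → target in arm frame (0.1768, -0.0139)
  e−x'=-0.0568;  (l²−L²−(e−x')²−y'²−z²)/2L = -0.0567
  γ=atan2(-0.3474,-0.0568)=-1.7329;  ψ=arccos(-0.1610)=1.7325;  θ1=γ+ψ≈-0.0003
arm 2 (φ=120.0°): x'=-0.1004, y'=-0.1462
  e−x'=0.2204;  (l²−L²−(e−x')²−y'²−z²)/2L = -0.2785
  γ=atan2(-0.3474,0.2204)=-1.0054;  ψ=arccos(-0.6768)=2.3143;  θ2=γ+ψ≈1.3089
arm 3 (φ=240.0°): x'=-0.0764, y'=0.1601
  A=0.1964, B=-0.3474, C=(l²−L²−A²−y'²−z²)/(2L)=-0.2592
  √(A²+B²)=0.3991;  θ3 = -1.0563+2.2778 ≈ 1.2215

θ₁ = -0.0003, θ₂ = 1.3089, θ₃ = 1.2215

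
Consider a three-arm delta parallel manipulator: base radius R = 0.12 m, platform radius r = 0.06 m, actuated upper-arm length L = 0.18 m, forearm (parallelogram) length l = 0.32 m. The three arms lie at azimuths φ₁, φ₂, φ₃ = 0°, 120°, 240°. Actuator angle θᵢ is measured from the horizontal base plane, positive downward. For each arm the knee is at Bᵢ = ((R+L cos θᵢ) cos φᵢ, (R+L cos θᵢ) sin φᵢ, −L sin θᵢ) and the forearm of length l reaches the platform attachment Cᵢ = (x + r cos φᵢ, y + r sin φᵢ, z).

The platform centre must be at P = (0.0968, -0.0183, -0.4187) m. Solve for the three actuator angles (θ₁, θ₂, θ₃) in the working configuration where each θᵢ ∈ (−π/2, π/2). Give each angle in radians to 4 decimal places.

arm 1 (φ=0.0°): x'=0.0968, y'=-0.0183
  e−x'=-0.0368;  (l²−L²−(e−x')²−y'²−z²)/2L = -0.2972
  √(A²+B²)=0.4203;  θ1 = -1.6585+2.3562 ≈ 0.6978
rotate P by −φ2: (-0.0642, -0.0747, -0.4187)
  A=0.1242, B=-0.4187, C=(l²−L²−A²−y'²−z²)/(2L)=-0.3509
  θ2 = atan2(B,A) + arccos(C/0.4367) = 1.2215
φ3=240.0° → target in arm frame (-0.0326, 0.0930)
  e−x'=0.0926;  (l²−L²−(e−x')²−y'²−z²)/2L = -0.3403
  √(A²+B²)=0.4288;  θ3 = -1.3532+2.4876 ≈ 1.1344

θ₁ = 0.6978, θ₂ = 1.2215, θ₃ = 1.1344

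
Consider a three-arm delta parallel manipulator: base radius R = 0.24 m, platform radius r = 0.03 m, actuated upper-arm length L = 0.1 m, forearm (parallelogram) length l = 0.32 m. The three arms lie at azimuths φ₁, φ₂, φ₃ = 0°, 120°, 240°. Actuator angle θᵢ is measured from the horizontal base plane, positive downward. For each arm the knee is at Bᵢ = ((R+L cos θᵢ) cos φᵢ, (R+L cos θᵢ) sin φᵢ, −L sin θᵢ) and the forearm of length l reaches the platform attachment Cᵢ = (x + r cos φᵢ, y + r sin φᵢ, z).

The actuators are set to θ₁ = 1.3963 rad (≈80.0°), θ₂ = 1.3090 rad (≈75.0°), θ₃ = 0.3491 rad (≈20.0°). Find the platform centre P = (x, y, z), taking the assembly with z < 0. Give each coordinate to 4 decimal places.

(-0.0432, -0.0618, -0.2578)

arm 1 at φ=0.0°: (R−r)+L cos θ1 = 0.2274;  O1 = (0.2274, 0.0000, -0.0985)
φ2=120.0°: virtual centre (-0.1179, 0.2043, -0.0966), radius l
O3 = (0.3040·cos240.0°, 0.3040·sin240.0°, -0.0342) = (-0.1520, -0.2632, -0.0342)
|O₂|²−|O₁|² = 0.0036;  |O₃|²−|O₁|² = 0.0322
[-0.6906 0.4086 0.0038]·P = 0.0036;  [-0.7587 -0.5265 0.1286]·P = 0.0322
det = 0.6736;  x = -0.0223+0.0809z,  y = -0.0290+0.1275z
sphere 1 gives Az²+Bz+C=0 with A=1.0228, B=0.1492, C=-0.0295;  B²−4AC=0.1430;  roots -0.2578, 0.1120;  negative root z = -0.2578
x = -0.0432, y = -0.0618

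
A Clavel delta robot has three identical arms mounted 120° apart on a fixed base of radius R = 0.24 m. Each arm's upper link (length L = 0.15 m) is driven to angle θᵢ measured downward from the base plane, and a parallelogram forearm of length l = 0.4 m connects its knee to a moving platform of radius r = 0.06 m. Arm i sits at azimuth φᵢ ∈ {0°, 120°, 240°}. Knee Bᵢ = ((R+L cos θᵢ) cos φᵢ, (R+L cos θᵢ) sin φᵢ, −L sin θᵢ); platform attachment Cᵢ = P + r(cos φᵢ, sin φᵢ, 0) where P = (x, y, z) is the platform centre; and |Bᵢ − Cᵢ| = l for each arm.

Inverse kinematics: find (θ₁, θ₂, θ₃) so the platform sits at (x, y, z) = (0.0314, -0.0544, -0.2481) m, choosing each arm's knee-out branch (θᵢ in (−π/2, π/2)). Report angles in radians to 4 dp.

θ₁ = -0.0874, θ₂ = 0.6108, θ₃ = -0.0875

arm 1 (φ=0.0°): x'=0.0314, y'=-0.0544
  A cos θ + B sin θ = C:  0.1486·cos θ + -0.2481·sin θ = 0.1697
  θ1 = atan2(B,A) + arccos(C/0.2892) = -0.0874
φ2=120.0° → target in arm frame (-0.0628, 0.0000)
  A cos θ + B sin θ = C:  0.2428·cos θ + -0.2481·sin θ = 0.0566
  √(A²+B²)=0.3471;  θ2 = -0.7962+1.4069 ≈ 0.6108
φ3=240.0° → target in arm frame (0.0314, 0.0544)
  A cos θ + B sin θ = C:  0.1486·cos θ + -0.2481·sin θ = 0.1697
  γ=atan2(-0.2481,0.1486)=-1.0312;  ψ=arccos(0.5868)=0.9437;  θ3=γ+ψ≈-0.0875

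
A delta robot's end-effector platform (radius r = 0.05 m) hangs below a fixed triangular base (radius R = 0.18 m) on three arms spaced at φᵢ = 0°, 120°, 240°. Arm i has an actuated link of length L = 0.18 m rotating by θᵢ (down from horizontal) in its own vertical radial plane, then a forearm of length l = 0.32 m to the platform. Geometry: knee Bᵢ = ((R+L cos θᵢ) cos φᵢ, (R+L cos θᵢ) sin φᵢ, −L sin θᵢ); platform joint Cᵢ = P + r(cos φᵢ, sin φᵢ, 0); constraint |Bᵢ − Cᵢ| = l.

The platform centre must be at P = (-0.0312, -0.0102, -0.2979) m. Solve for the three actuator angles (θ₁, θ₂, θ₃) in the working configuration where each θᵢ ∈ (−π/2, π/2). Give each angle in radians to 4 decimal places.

θ₁ = 0.8725, θ₂ = 0.6982, θ₃ = 0.6108

arm 1 (φ=0.0°): x'=-0.0312, y'=-0.0102
  A=0.1612, B=-0.2979, C=(l²−L²−A²−y'²−z²)/(2L)=-0.1245
  √(A²+B²)=0.3387;  θ1 = -1.0748+1.9473 ≈ 0.8725
rotate P by −φ2: (0.0068, 0.0321, -0.2979)
  e−x'=0.1232;  (l²−L²−(e−x')²−y'²−z²)/2L = -0.0971
  √(A²+B²)=0.3224;  θ2 = -1.1786+1.8768 ≈ 0.6982
arm 3 (φ=240.0°): x'=0.0244, y'=-0.0219
  A cos θ + B sin θ = C:  0.1056·cos θ + -0.2979·sin θ = -0.0844
  γ=atan2(-0.2979,0.1056)=-1.2302;  ψ=arccos(-0.2669)=1.8410;  θ3=γ+ψ≈0.6108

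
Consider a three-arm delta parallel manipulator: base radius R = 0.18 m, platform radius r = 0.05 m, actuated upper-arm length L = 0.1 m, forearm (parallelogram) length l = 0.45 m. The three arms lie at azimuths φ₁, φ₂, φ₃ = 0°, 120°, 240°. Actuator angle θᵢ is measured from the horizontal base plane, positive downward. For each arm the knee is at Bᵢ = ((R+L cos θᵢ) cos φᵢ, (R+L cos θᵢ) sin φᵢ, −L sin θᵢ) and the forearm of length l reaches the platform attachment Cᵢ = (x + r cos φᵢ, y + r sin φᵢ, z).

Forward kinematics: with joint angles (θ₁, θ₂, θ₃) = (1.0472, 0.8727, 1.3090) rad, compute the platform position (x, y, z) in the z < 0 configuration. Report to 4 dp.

(0.0055, 0.0497, -0.4984)

S1 = (0.1800·cos0.0°, 0.1800·sin0.0°, -0.0866) = (0.1800, 0.0000, -0.0866)
arm 2 at φ=120.0°: (R−r)+L cos θ2 = 0.1943;  S2 = (-0.0971, 0.1682, -0.0766)
S3 = (0.1559·cos240.0°, 0.1559·sin240.0°, -0.0966) = (-0.0779, -0.1350, -0.0966)
subtract pairs → two planes through P
[-0.5543 0.3365 0.0200]·P = 0.0037;  [-0.5159 -0.2700 -0.0200]·P = -0.0063
det = 0.3232;  x = 0.0034+-0.0041z,  y = 0.0167+-0.0662z
into |P−S₁|² = l²: 1.0044z² + 0.1724z + -0.1635 = 0;  Δ = 0.6868;  z = -0.4984 or 0.3267 → z<0 root = -0.4984
x = 0.0055, y = 0.0497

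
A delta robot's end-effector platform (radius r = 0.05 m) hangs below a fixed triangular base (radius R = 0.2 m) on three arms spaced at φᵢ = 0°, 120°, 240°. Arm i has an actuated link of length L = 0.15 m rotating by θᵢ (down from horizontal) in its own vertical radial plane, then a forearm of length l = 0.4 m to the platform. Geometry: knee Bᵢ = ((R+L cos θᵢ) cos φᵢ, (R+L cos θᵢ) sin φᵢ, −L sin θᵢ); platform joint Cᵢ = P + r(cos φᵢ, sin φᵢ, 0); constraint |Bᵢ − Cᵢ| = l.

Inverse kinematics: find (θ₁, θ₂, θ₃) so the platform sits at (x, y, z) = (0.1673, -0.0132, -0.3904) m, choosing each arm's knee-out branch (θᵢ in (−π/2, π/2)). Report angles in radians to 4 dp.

θ₁ = 0.0873, θ₂ = 1.3090, θ₃ = 1.2216

φ1=0.0° → target in arm frame (0.1673, -0.0132)
  e−x'=-0.0173;  (l²−L²−(e−x')²−y'²−z²)/2L = -0.0513
  γ=atan2(-0.3904,-0.0173)=-1.6151;  ψ=arccos(-0.1312)=1.7024;  θ1=γ+ψ≈0.0873
arm 2 (φ=120.0°): x'=-0.0951, y'=-0.1383
  A cos θ + B sin θ = C:  0.2451·cos θ + -0.3904·sin θ = -0.3137
  √(A²+B²)=0.4610;  θ2 = -1.0102+2.3192 ≈ 1.3090
arm 3 (φ=240.0°): x'=-0.0722, y'=0.1515
  A cos θ + B sin θ = C:  0.2222·cos θ + -0.3904·sin θ = -0.2908
  γ=atan2(-0.3904,0.2222)=-1.0533;  ψ=arccos(-0.6474)=2.2749;  θ3=γ+ψ≈1.2216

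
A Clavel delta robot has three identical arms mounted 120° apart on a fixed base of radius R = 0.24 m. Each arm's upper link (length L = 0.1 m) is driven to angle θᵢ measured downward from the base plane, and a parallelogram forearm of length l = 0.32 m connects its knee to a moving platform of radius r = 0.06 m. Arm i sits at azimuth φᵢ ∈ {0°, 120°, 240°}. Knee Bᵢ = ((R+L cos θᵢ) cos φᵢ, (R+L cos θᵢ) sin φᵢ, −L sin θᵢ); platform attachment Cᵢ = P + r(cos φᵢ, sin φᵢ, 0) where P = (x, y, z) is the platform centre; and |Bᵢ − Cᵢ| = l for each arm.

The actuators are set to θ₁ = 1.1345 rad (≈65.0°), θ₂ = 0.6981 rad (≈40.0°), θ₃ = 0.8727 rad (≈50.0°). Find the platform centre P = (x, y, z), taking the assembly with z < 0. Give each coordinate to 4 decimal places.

S1 = (0.2223·cos0.0°, 0.2223·sin0.0°, -0.0906) = (0.2223, 0.0000, -0.0906)
S2 = (0.2566·cos120.0°, 0.2566·sin120.0°, -0.0643) = (-0.1283, 0.2222, -0.0643)
φ3=240.0°: virtual centre (-0.1221, -0.2115, -0.0766), radius l
eliminate P² terms by subtracting sphere 1 from 2 and 3
plane₁₂: -0.7011x+0.4445y+0.0527z = 0.0124
Cramer: x(z) = -0.0145+0.0577z;  y(z) = 0.0049-0.0276z
quadratic in z: (1.0041)z²+(0.1537)z+(-0.0381)=0, √Δ=0.4203 → z ∈ {-0.2858, 0.1328}; z = -0.2858 (taking z<0)
x = -0.0310, y = 0.0128

(-0.0310, 0.0128, -0.2858)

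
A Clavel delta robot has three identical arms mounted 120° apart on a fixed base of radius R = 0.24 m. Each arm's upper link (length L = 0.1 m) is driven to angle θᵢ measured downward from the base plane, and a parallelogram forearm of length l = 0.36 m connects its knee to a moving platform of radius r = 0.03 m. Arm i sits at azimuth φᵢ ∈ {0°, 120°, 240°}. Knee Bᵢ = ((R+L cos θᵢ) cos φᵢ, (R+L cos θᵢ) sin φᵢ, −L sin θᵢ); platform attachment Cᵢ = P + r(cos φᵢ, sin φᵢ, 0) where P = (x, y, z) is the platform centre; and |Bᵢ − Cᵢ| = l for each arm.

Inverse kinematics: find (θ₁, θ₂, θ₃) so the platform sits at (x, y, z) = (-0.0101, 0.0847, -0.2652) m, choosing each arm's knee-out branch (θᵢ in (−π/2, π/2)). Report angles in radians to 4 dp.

θ₁ = 0.7850, θ₂ = -0.0869, θ₃ = 1.2216

rotate P by −φ1: (-0.0101, 0.0847, -0.2652)
  e−x'=0.2201;  (l²−L²−(e−x')²−y'²−z²)/2L = -0.0317
  θ1 = atan2(B,A) + arccos(C/0.3446) = 0.7850
arm 2 (φ=120.0°): x'=0.0784, y'=-0.0336
  e−x'=0.1316;  (l²−L²−(e−x')²−y'²−z²)/2L = 0.1541
  θ2 = atan2(B,A) + arccos(C/0.2961) = -0.0869
φ3=240.0° → target in arm frame (-0.0683, -0.0511)
  A cos θ + B sin θ = C:  0.2783·cos θ + -0.2652·sin θ = -0.1540
  γ=atan2(-0.2652,0.2783)=-0.7613;  ψ=arccos(-0.4005)=1.9829;  θ3=γ+ψ≈1.2216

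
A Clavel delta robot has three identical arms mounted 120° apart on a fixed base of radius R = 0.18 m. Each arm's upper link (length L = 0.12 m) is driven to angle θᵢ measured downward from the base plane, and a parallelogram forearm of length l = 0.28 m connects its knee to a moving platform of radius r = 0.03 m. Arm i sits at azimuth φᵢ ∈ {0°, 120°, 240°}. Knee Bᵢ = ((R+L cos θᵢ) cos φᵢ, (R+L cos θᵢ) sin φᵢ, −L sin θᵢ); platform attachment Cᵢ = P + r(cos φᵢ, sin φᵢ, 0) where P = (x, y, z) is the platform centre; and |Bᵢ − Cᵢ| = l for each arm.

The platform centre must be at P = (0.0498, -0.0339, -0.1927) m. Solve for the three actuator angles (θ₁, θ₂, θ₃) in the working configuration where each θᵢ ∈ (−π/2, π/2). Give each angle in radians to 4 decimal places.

θ₁ = 0.1740, θ₂ = 1.0472, θ₃ = 0.6111

φ1=0.0° → target in arm frame (0.0498, -0.0339)
  e−x'=0.1002;  (l²−L²−(e−x')²−y'²−z²)/2L = 0.0653
  √(A²+B²)=0.2172;  θ1 = -1.0913+1.2653 ≈ 0.1740
φ2=120.0° → target in arm frame (-0.0543, -0.0262)
  A=0.2043, B=-0.1927, C=(l²−L²−A²−y'²−z²)/(2L)=-0.0648
  θ2 = atan2(B,A) + arccos(C/0.2808) = 1.0472
rotate P by −φ3: (0.0045, 0.0601, -0.1927)
  A=0.1455, B=-0.1927, C=(l²−L²−A²−y'²−z²)/(2L)=0.0086
  θ3 = atan2(B,A) + arccos(C/0.2415) = 0.6111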